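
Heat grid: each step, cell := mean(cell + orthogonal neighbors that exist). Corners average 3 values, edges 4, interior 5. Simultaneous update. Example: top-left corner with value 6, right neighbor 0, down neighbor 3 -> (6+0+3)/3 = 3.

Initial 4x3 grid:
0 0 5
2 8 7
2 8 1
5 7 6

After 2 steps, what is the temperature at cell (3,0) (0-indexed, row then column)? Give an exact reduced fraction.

Answer: 185/36

Derivation:
Step 1: cell (3,0) = 14/3
Step 2: cell (3,0) = 185/36
Full grid after step 2:
  83/36 155/48 25/6
  155/48 217/50 79/16
  1027/240 529/100 1237/240
  185/36 631/120 50/9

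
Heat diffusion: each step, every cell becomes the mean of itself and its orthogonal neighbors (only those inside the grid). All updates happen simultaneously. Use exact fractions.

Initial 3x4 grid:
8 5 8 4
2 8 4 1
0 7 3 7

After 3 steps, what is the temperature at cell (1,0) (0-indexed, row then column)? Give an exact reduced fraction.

Answer: 2311/480

Derivation:
Step 1: cell (1,0) = 9/2
Step 2: cell (1,0) = 177/40
Step 3: cell (1,0) = 2311/480
Full grid after step 3:
  941/180 263/48 923/180 5089/1080
  2311/480 1979/400 389/80 269/60
  1033/240 439/96 6569/1440 9403/2160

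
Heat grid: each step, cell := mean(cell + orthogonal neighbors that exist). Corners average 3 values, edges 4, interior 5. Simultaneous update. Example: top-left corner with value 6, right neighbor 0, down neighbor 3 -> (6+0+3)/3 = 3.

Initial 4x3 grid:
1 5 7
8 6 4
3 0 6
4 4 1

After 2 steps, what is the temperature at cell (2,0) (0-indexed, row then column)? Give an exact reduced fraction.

Step 1: cell (2,0) = 15/4
Step 2: cell (2,0) = 943/240
Full grid after step 2:
  167/36 387/80 95/18
  1051/240 117/25 553/120
  943/240 343/100 479/120
  29/9 803/240 26/9

Answer: 943/240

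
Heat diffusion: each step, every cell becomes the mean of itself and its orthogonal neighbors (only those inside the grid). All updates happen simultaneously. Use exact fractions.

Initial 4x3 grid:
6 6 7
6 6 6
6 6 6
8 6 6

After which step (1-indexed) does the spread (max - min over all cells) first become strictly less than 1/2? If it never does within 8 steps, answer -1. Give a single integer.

Answer: 2

Derivation:
Step 1: max=20/3, min=6, spread=2/3
Step 2: max=59/9, min=97/16, spread=71/144
  -> spread < 1/2 first at step 2
Step 3: max=689/108, min=881/144, spread=113/432
Step 4: max=81977/12960, min=17683/2880, spread=4807/25920
Step 5: max=4883281/777600, min=63787853/10368000, spread=3967681/31104000
Step 6: max=291977639/46656000, min=574437923/93312000, spread=1903471/18662400
Step 7: max=17472160921/2799360000, min=34493356417/5598720000, spread=18038617/223948800
Step 8: max=1046622142739/167961600000, min=2071144822403/335923200000, spread=883978523/13436928000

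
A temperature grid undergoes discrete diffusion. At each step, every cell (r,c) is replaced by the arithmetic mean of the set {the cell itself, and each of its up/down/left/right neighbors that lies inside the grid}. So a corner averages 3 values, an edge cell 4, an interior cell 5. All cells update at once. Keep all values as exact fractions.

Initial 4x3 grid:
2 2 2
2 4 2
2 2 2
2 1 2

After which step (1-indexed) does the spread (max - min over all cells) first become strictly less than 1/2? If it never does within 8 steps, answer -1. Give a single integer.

Step 1: max=5/2, min=5/3, spread=5/6
Step 2: max=121/50, min=65/36, spread=553/900
Step 3: max=5587/2400, min=27007/14400, spread=1303/2880
  -> spread < 1/2 first at step 3
Step 4: max=49367/21600, min=251837/129600, spread=8873/25920
Step 5: max=19614427/8640000, min=102301687/51840000, spread=123079/414720
Step 6: max=1162647593/518400000, min=6247717733/3110400000, spread=29126713/124416000
Step 7: max=69330726787/31104000000, min=378406092847/186624000000, spread=300626143/1492992000
Step 8: max=4127436723233/1866240000000, min=22922610885773/11197440000000, spread=14736075629/89579520000

Answer: 3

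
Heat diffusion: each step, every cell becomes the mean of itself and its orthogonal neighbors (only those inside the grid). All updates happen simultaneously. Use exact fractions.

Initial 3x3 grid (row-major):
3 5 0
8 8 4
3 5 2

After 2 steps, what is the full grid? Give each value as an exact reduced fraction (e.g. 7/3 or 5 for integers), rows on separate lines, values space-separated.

After step 1:
  16/3 4 3
  11/2 6 7/2
  16/3 9/2 11/3
After step 2:
  89/18 55/12 7/2
  133/24 47/10 97/24
  46/9 39/8 35/9

Answer: 89/18 55/12 7/2
133/24 47/10 97/24
46/9 39/8 35/9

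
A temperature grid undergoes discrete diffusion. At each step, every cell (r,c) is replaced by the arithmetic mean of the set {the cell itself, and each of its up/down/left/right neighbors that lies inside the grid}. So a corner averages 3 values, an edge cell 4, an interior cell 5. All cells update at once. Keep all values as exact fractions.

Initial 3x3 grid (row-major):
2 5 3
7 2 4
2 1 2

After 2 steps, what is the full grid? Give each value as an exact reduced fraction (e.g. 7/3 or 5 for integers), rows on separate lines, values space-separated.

After step 1:
  14/3 3 4
  13/4 19/5 11/4
  10/3 7/4 7/3
After step 2:
  131/36 58/15 13/4
  301/80 291/100 773/240
  25/9 673/240 41/18

Answer: 131/36 58/15 13/4
301/80 291/100 773/240
25/9 673/240 41/18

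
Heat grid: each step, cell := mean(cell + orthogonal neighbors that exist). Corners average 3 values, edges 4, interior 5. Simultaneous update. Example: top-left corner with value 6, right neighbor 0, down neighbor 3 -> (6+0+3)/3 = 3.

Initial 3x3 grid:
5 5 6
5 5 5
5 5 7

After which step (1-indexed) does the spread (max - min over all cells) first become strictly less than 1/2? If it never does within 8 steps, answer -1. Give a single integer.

Step 1: max=23/4, min=5, spread=3/4
Step 2: max=203/36, min=5, spread=23/36
Step 3: max=2357/432, min=731/144, spread=41/108
  -> spread < 1/2 first at step 3
Step 4: max=140491/25920, min=12361/2400, spread=34961/129600
Step 5: max=8341397/1555200, min=2683099/518400, spread=2921/15552
Step 6: max=498390859/93312000, min=162028453/31104000, spread=24611/186624
Step 7: max=29775071573/5598720000, min=361194433/69120000, spread=207329/2239488
Step 8: max=1782311880331/335923200000, min=586826314277/111974400000, spread=1746635/26873856

Answer: 3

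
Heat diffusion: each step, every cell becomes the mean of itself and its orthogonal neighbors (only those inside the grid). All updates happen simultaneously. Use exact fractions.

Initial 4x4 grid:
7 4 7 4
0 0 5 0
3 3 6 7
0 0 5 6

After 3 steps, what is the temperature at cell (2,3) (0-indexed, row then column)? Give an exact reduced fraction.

Answer: 10819/2400

Derivation:
Step 1: cell (2,3) = 19/4
Step 2: cell (2,3) = 399/80
Step 3: cell (2,3) = 10819/2400
Full grid after step 3:
  3587/1080 13247/3600 14711/3600 8941/2160
  4951/1800 9737/3000 23227/6000 31057/7200
  257/120 5633/2000 2013/500 10819/2400
  461/240 439/160 3163/800 287/60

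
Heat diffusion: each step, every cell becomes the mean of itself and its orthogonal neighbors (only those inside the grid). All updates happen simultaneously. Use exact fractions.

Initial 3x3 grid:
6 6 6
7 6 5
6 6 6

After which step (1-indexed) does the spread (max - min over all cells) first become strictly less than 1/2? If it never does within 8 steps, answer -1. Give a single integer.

Answer: 2

Derivation:
Step 1: max=19/3, min=17/3, spread=2/3
Step 2: max=299/48, min=277/48, spread=11/24
  -> spread < 1/2 first at step 2
Step 3: max=3545/576, min=3367/576, spread=89/288
Step 4: max=42227/6912, min=40717/6912, spread=755/3456
Step 5: max=504017/82944, min=491311/82944, spread=6353/41472
Step 6: max=6025499/995328, min=5918437/995328, spread=53531/497664
Step 7: max=72114569/11943936, min=71212663/11943936, spread=450953/5971968
Step 8: max=863762435/143327232, min=856164349/143327232, spread=3799043/71663616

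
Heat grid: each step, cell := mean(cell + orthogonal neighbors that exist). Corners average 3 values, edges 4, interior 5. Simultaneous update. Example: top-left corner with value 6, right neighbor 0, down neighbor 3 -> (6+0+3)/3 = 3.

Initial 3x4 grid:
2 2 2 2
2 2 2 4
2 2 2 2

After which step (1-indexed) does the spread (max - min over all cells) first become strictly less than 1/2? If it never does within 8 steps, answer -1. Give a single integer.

Answer: 3

Derivation:
Step 1: max=8/3, min=2, spread=2/3
Step 2: max=307/120, min=2, spread=67/120
Step 3: max=2597/1080, min=2, spread=437/1080
  -> spread < 1/2 first at step 3
Step 4: max=1021531/432000, min=1009/500, spread=29951/86400
Step 5: max=8991821/3888000, min=6908/3375, spread=206761/777600
Step 6: max=3566595571/1555200000, min=5565671/2700000, spread=14430763/62208000
Step 7: max=211731741689/93312000000, min=449652727/216000000, spread=139854109/746496000
Step 8: max=12619911890251/5598720000000, min=40731228977/19440000000, spread=7114543559/44789760000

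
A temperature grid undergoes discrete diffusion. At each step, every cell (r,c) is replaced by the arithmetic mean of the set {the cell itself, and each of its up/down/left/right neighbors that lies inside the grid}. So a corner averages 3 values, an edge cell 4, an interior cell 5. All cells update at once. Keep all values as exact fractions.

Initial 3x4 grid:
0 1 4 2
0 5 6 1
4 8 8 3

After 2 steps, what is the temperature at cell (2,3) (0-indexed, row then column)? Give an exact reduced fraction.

Step 1: cell (2,3) = 4
Step 2: cell (2,3) = 53/12
Full grid after step 2:
  61/36 121/48 773/240 103/36
  127/48 99/25 213/50 53/15
  25/6 41/8 213/40 53/12

Answer: 53/12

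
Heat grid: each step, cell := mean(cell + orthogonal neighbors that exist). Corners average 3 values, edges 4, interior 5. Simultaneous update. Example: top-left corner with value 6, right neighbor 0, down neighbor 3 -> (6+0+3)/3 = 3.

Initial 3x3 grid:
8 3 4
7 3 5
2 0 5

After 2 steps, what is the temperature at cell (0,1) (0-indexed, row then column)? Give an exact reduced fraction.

Answer: 181/40

Derivation:
Step 1: cell (0,1) = 9/2
Step 2: cell (0,1) = 181/40
Full grid after step 2:
  31/6 181/40 17/4
  22/5 397/100 911/240
  7/2 373/120 121/36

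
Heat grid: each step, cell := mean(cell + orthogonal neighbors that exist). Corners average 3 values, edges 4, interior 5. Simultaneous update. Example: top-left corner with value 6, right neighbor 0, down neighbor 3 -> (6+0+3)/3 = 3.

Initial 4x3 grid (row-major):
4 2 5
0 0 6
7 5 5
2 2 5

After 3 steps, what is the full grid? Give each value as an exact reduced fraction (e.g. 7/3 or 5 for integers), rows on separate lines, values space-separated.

After step 1:
  2 11/4 13/3
  11/4 13/5 4
  7/2 19/5 21/4
  11/3 7/2 4
After step 2:
  5/2 701/240 133/36
  217/80 159/50 971/240
  823/240 373/100 341/80
  32/9 449/120 17/4
After step 3:
  122/45 44263/14400 1919/540
  7093/2400 19907/6000 27329/7200
  24169/7200 5503/1500 9773/2400
  7723/2160 27499/7200 2941/720

Answer: 122/45 44263/14400 1919/540
7093/2400 19907/6000 27329/7200
24169/7200 5503/1500 9773/2400
7723/2160 27499/7200 2941/720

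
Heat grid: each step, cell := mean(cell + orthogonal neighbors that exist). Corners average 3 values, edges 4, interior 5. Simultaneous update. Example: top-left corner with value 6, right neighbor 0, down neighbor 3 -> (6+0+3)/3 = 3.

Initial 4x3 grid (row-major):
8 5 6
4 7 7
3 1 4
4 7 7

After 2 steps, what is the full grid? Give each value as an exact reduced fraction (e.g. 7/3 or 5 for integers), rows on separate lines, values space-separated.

After step 1:
  17/3 13/2 6
  11/2 24/5 6
  3 22/5 19/4
  14/3 19/4 6
After step 2:
  53/9 689/120 37/6
  569/120 136/25 431/80
  527/120 217/50 423/80
  149/36 1189/240 31/6

Answer: 53/9 689/120 37/6
569/120 136/25 431/80
527/120 217/50 423/80
149/36 1189/240 31/6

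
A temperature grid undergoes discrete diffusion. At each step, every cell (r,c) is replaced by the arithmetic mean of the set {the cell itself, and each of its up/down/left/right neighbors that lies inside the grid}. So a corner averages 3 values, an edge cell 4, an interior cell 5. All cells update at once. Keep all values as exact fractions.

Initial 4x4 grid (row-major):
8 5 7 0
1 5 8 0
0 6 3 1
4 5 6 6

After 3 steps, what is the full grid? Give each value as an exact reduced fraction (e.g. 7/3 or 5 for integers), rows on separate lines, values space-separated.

Answer: 1009/216 34579/7200 31139/7200 1919/540
30019/7200 13493/3000 617/150 25049/7200
9137/2400 4123/1000 1583/375 26057/7200
1343/360 3419/800 30947/7200 2207/540

Derivation:
After step 1:
  14/3 25/4 5 7/3
  7/2 5 23/5 9/4
  11/4 19/5 24/5 5/2
  3 21/4 5 13/3
After step 2:
  173/36 251/48 1091/240 115/36
  191/48 463/100 433/100 701/240
  261/80 108/25 207/50 833/240
  11/3 341/80 1163/240 71/18
After step 3:
  1009/216 34579/7200 31139/7200 1919/540
  30019/7200 13493/3000 617/150 25049/7200
  9137/2400 4123/1000 1583/375 26057/7200
  1343/360 3419/800 30947/7200 2207/540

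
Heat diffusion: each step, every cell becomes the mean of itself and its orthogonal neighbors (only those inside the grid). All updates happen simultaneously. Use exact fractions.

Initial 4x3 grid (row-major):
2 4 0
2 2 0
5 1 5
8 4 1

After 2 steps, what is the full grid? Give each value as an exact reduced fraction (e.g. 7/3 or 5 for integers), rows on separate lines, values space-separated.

After step 1:
  8/3 2 4/3
  11/4 9/5 7/4
  4 17/5 7/4
  17/3 7/2 10/3
After step 2:
  89/36 39/20 61/36
  673/240 117/50 199/120
  949/240 289/100 307/120
  79/18 159/40 103/36

Answer: 89/36 39/20 61/36
673/240 117/50 199/120
949/240 289/100 307/120
79/18 159/40 103/36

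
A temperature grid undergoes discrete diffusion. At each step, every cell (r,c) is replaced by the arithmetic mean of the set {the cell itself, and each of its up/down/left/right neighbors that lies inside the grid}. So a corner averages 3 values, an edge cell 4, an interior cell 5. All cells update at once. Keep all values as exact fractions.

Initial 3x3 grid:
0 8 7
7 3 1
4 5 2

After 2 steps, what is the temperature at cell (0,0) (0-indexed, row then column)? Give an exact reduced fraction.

Step 1: cell (0,0) = 5
Step 2: cell (0,0) = 13/3
Full grid after step 2:
  13/3 589/120 157/36
  559/120 391/100 321/80
  37/9 163/40 113/36

Answer: 13/3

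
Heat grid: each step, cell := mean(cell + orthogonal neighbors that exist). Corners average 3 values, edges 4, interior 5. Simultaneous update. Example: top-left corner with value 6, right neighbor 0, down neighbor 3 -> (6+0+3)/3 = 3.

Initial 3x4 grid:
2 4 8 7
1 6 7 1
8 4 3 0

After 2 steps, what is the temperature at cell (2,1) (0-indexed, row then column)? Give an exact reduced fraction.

Answer: 1049/240

Derivation:
Step 1: cell (2,1) = 21/4
Step 2: cell (2,1) = 1049/240
Full grid after step 2:
  139/36 547/120 131/24 187/36
  919/240 239/50 463/100 185/48
  83/18 1049/240 181/48 103/36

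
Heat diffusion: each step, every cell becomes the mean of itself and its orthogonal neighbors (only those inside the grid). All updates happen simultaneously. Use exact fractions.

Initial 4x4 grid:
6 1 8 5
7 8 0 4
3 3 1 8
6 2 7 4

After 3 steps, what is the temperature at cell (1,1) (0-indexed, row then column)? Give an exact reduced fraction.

Answer: 6547/1500

Derivation:
Step 1: cell (1,1) = 19/5
Step 2: cell (1,1) = 463/100
Step 3: cell (1,1) = 6547/1500
Full grid after step 3:
  2647/540 34759/7200 31663/7200 9967/2160
  34849/7200 6547/1500 26089/6000 15869/3600
  6341/1440 24877/6000 12589/3000 15997/3600
  9019/2160 1499/360 7571/1800 4999/1080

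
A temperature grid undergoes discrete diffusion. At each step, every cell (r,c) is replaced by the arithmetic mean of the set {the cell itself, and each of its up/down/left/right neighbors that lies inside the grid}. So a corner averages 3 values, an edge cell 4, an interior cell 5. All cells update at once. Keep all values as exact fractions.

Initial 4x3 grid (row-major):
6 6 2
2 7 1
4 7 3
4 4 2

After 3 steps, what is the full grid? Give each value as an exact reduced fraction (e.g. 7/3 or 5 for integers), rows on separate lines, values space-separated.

After step 1:
  14/3 21/4 3
  19/4 23/5 13/4
  17/4 5 13/4
  4 17/4 3
After step 2:
  44/9 1051/240 23/6
  137/30 457/100 141/40
  9/2 427/100 29/8
  25/6 65/16 7/2
After step 3:
  9961/2160 63617/14400 313/80
  16673/3600 25573/6000 2333/600
  5251/1200 8411/2000 373/100
  611/144 19199/4800 179/48

Answer: 9961/2160 63617/14400 313/80
16673/3600 25573/6000 2333/600
5251/1200 8411/2000 373/100
611/144 19199/4800 179/48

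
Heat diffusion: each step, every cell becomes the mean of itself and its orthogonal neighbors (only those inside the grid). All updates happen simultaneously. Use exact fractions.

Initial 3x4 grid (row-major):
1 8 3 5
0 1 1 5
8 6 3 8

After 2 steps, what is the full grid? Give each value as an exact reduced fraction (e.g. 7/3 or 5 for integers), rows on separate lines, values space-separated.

After step 1:
  3 13/4 17/4 13/3
  5/2 16/5 13/5 19/4
  14/3 9/2 9/2 16/3
After step 2:
  35/12 137/40 433/120 40/9
  401/120 321/100 193/50 1021/240
  35/9 253/60 127/30 175/36

Answer: 35/12 137/40 433/120 40/9
401/120 321/100 193/50 1021/240
35/9 253/60 127/30 175/36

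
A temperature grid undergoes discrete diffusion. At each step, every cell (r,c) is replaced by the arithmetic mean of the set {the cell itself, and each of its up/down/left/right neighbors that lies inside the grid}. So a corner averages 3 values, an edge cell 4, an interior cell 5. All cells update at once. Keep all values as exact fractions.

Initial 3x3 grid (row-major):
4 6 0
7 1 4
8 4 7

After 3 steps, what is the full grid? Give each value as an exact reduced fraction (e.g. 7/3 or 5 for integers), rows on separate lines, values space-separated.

Answer: 9979/2160 6227/1600 7919/2160
5789/1200 27041/6000 862/225
719/135 4273/900 269/60

Derivation:
After step 1:
  17/3 11/4 10/3
  5 22/5 3
  19/3 5 5
After step 2:
  161/36 323/80 109/36
  107/20 403/100 59/15
  49/9 311/60 13/3
After step 3:
  9979/2160 6227/1600 7919/2160
  5789/1200 27041/6000 862/225
  719/135 4273/900 269/60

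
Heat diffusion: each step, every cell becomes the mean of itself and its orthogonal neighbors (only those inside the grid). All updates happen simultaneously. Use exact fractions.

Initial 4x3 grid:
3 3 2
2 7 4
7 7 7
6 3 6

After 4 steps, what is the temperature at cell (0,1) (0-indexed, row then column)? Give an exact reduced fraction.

Answer: 3560449/864000

Derivation:
Step 1: cell (0,1) = 15/4
Step 2: cell (0,1) = 841/240
Step 3: cell (0,1) = 57611/14400
Step 4: cell (0,1) = 3560449/864000
Full grid after step 4:
  538751/129600 3560449/864000 6821/1600
  986491/216000 1683101/360000 84343/18000
  1118951/216000 470369/90000 71411/13500
  87767/16200 2384207/432000 356993/64800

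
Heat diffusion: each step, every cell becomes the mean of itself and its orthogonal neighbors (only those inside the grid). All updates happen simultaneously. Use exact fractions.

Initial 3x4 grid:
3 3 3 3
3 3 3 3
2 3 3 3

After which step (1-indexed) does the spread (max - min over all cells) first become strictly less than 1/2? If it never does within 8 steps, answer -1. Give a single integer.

Answer: 1

Derivation:
Step 1: max=3, min=8/3, spread=1/3
  -> spread < 1/2 first at step 1
Step 2: max=3, min=49/18, spread=5/18
Step 3: max=3, min=607/216, spread=41/216
Step 4: max=3, min=73543/25920, spread=4217/25920
Step 5: max=21521/7200, min=4456451/1555200, spread=38417/311040
Step 6: max=429403/144000, min=268735789/93312000, spread=1903471/18662400
Step 7: max=12844241/4320000, min=16195170911/5598720000, spread=18038617/223948800
Step 8: max=1153473241/388800000, min=974501417149/335923200000, spread=883978523/13436928000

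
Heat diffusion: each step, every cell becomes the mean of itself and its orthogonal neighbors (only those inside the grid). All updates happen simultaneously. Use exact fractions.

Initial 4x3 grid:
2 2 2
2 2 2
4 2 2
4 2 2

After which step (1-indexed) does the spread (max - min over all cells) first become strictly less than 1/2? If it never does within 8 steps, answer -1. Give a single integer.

Step 1: max=10/3, min=2, spread=4/3
Step 2: max=53/18, min=2, spread=17/18
Step 3: max=374/135, min=2, spread=104/135
Step 4: max=170849/64800, min=1847/900, spread=7573/12960
Step 5: max=9945001/3888000, min=28217/13500, spread=363701/777600
  -> spread < 1/2 first at step 5
Step 6: max=582413999/233280000, min=767413/360000, spread=681043/1866240
Step 7: max=34362937141/13996800000, min=210282089/97200000, spread=163292653/559872000
Step 8: max=2034443884319/839808000000, min=6389139163/2916000000, spread=1554974443/6718464000

Answer: 5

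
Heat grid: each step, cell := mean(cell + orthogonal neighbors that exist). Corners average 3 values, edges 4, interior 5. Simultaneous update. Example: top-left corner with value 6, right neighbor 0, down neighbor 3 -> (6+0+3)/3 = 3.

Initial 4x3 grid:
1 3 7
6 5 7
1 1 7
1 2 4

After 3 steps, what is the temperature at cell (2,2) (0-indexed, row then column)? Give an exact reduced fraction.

Answer: 30671/7200

Derivation:
Step 1: cell (2,2) = 19/4
Step 2: cell (2,2) = 1127/240
Step 3: cell (2,2) = 30671/7200
Full grid after step 3:
  4027/1080 5261/1200 10849/2160
  12253/3600 8231/2000 35431/7200
  4949/1800 21013/6000 30671/7200
  2551/1080 10433/3600 7997/2160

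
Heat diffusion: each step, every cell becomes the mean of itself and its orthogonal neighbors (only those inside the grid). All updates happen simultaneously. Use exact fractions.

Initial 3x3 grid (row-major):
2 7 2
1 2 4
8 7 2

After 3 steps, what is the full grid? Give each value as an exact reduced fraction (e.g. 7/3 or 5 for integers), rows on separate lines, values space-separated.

After step 1:
  10/3 13/4 13/3
  13/4 21/5 5/2
  16/3 19/4 13/3
After step 2:
  59/18 907/240 121/36
  967/240 359/100 461/120
  40/9 1117/240 139/36
After step 3:
  3991/1080 50429/14400 7907/2160
  55229/14400 23873/6000 26377/7200
  2363/540 59579/14400 8897/2160

Answer: 3991/1080 50429/14400 7907/2160
55229/14400 23873/6000 26377/7200
2363/540 59579/14400 8897/2160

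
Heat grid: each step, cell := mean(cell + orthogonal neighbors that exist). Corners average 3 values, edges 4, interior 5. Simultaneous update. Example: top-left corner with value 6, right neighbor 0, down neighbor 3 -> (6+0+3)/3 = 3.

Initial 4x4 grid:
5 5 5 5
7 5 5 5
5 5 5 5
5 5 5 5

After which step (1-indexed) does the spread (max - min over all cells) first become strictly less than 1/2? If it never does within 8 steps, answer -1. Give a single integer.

Answer: 3

Derivation:
Step 1: max=17/3, min=5, spread=2/3
Step 2: max=331/60, min=5, spread=31/60
Step 3: max=2911/540, min=5, spread=211/540
  -> spread < 1/2 first at step 3
Step 4: max=286843/54000, min=5, spread=16843/54000
Step 5: max=2568643/486000, min=22579/4500, spread=130111/486000
Step 6: max=76542367/14580000, min=1357159/270000, spread=3255781/14580000
Step 7: max=2287353691/437400000, min=1361107/270000, spread=82360351/437400000
Step 8: max=68361316891/13122000000, min=245506441/48600000, spread=2074577821/13122000000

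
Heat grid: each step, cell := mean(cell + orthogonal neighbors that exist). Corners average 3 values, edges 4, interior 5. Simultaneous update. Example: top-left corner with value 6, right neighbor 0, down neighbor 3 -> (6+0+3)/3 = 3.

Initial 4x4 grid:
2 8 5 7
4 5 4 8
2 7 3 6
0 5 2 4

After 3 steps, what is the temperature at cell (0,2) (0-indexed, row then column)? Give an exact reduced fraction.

Step 1: cell (0,2) = 6
Step 2: cell (0,2) = 17/3
Step 3: cell (0,2) = 4093/720
Full grid after step 3:
  4973/1080 3589/720 4093/720 1279/216
  1481/360 14303/3000 15641/3000 2027/360
  6641/1800 12079/3000 4603/1000 2929/600
  3517/1080 13087/3600 4813/1200 523/120

Answer: 4093/720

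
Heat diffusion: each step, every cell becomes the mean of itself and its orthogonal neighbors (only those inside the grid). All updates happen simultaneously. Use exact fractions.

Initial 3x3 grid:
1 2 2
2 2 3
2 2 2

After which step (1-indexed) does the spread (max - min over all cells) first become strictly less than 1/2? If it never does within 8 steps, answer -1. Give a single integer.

Answer: 3

Derivation:
Step 1: max=7/3, min=5/3, spread=2/3
Step 2: max=547/240, min=31/18, spread=401/720
Step 3: max=4757/2160, min=2021/1080, spread=143/432
  -> spread < 1/2 first at step 3
Step 4: max=276679/129600, min=123277/64800, spread=1205/5184
Step 5: max=16442813/7776000, min=7586969/3888000, spread=10151/62208
Step 6: max=972982111/466560000, min=459766993/233280000, spread=85517/746496
Step 7: max=57980956517/27993600000, min=27864804821/13996800000, spread=720431/8957952
Step 8: max=3456829489399/1679616000000, min=1680998955637/839808000000, spread=6069221/107495424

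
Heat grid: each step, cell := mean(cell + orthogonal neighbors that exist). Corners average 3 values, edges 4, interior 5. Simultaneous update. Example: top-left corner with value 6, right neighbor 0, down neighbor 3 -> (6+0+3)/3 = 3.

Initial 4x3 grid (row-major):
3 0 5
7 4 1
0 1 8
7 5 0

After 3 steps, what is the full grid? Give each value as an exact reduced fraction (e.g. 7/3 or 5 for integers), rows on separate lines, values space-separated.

Answer: 6701/2160 2839/900 44/15
24707/7200 18611/6000 331/100
2763/800 10693/3000 11821/3600
149/40 50269/14400 7841/2160

Derivation:
After step 1:
  10/3 3 2
  7/2 13/5 9/2
  15/4 18/5 5/2
  4 13/4 13/3
After step 2:
  59/18 41/15 19/6
  791/240 86/25 29/10
  297/80 157/50 56/15
  11/3 911/240 121/36
After step 3:
  6701/2160 2839/900 44/15
  24707/7200 18611/6000 331/100
  2763/800 10693/3000 11821/3600
  149/40 50269/14400 7841/2160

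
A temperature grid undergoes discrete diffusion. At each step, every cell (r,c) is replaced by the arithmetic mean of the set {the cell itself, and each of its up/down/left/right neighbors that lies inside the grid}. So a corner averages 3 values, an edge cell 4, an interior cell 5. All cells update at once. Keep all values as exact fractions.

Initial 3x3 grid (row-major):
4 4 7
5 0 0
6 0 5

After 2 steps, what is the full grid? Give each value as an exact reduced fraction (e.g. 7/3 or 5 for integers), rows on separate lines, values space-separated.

After step 1:
  13/3 15/4 11/3
  15/4 9/5 3
  11/3 11/4 5/3
After step 2:
  71/18 271/80 125/36
  271/80 301/100 38/15
  61/18 593/240 89/36

Answer: 71/18 271/80 125/36
271/80 301/100 38/15
61/18 593/240 89/36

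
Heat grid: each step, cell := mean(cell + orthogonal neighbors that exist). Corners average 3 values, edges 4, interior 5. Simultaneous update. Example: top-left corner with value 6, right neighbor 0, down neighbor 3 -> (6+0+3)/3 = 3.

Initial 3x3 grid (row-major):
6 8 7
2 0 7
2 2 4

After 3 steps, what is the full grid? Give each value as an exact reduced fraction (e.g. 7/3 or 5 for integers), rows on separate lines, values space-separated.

After step 1:
  16/3 21/4 22/3
  5/2 19/5 9/2
  2 2 13/3
After step 2:
  157/36 1303/240 205/36
  409/120 361/100 599/120
  13/6 91/30 65/18
After step 3:
  9503/2160 68741/14400 11603/2160
  24383/7200 8189/2000 32233/7200
  1033/360 11179/3600 4189/1080

Answer: 9503/2160 68741/14400 11603/2160
24383/7200 8189/2000 32233/7200
1033/360 11179/3600 4189/1080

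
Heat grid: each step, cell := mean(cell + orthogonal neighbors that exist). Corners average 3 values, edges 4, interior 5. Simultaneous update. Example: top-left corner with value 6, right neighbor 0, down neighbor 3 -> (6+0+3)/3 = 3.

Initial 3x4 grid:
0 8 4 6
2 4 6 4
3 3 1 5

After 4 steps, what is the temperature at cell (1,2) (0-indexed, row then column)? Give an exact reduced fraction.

Answer: 509291/120000

Derivation:
Step 1: cell (1,2) = 19/5
Step 2: cell (1,2) = 117/25
Step 3: cell (1,2) = 8179/2000
Step 4: cell (1,2) = 509291/120000
Full grid after step 4:
  461563/129600 109381/27000 59173/13500 608663/129600
  109361/32000 145797/40000 509291/120000 1248109/288000
  406163/129600 379649/108000 409009/108000 536863/129600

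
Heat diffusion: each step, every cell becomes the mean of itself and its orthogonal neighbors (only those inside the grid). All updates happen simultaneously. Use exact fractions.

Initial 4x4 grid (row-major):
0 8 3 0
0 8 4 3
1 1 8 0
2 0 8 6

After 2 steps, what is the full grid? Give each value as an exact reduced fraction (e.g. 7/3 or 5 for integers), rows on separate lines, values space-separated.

After step 1:
  8/3 19/4 15/4 2
  9/4 21/5 26/5 7/4
  1 18/5 21/5 17/4
  1 11/4 11/2 14/3
After step 2:
  29/9 461/120 157/40 5/2
  607/240 4 191/50 33/10
  157/80 63/20 91/20 223/60
  19/12 257/80 1027/240 173/36

Answer: 29/9 461/120 157/40 5/2
607/240 4 191/50 33/10
157/80 63/20 91/20 223/60
19/12 257/80 1027/240 173/36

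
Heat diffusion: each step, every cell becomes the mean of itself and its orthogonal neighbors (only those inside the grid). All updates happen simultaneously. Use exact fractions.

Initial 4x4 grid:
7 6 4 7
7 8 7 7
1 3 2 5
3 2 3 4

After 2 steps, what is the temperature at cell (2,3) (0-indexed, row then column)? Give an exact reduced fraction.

Step 1: cell (2,3) = 9/2
Step 2: cell (2,3) = 19/4
Full grid after step 2:
  56/9 1507/240 477/80 37/6
  1327/240 27/5 283/50 113/20
  289/80 393/100 401/100 19/4
  11/4 107/40 27/8 15/4

Answer: 19/4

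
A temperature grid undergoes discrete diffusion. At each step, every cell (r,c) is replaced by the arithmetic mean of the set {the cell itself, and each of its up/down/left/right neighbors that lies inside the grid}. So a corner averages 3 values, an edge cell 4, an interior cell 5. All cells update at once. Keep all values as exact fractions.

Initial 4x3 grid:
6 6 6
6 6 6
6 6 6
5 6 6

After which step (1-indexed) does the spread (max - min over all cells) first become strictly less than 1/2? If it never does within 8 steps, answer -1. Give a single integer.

Step 1: max=6, min=17/3, spread=1/3
  -> spread < 1/2 first at step 1
Step 2: max=6, min=103/18, spread=5/18
Step 3: max=6, min=1255/216, spread=41/216
Step 4: max=6, min=151303/25920, spread=4217/25920
Step 5: max=43121/7200, min=9122051/1555200, spread=38417/311040
Step 6: max=861403/144000, min=548671789/93312000, spread=1903471/18662400
Step 7: max=25804241/4320000, min=32991330911/5598720000, spread=18038617/223948800
Step 8: max=2319873241/388800000, min=1982271017149/335923200000, spread=883978523/13436928000

Answer: 1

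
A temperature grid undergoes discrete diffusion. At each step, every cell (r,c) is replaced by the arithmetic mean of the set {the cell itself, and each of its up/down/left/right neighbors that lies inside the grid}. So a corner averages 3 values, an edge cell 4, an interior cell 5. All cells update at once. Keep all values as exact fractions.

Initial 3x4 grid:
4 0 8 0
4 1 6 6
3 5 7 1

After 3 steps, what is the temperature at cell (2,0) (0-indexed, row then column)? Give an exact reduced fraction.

Step 1: cell (2,0) = 4
Step 2: cell (2,0) = 11/3
Step 3: cell (2,0) = 2609/720
Full grid after step 3:
  6727/2160 25543/7200 27493/7200 2269/540
  12299/3600 10937/3000 25709/6000 59881/14400
  2609/720 9731/2400 30643/7200 1217/270

Answer: 2609/720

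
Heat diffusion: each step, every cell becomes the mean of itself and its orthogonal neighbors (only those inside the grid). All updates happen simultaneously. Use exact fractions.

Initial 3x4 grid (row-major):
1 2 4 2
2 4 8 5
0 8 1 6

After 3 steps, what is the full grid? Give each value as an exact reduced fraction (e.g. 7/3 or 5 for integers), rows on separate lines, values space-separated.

After step 1:
  5/3 11/4 4 11/3
  7/4 24/5 22/5 21/4
  10/3 13/4 23/4 4
After step 2:
  37/18 793/240 889/240 155/36
  231/80 339/100 121/25 1039/240
  25/9 257/60 87/20 5
After step 3:
  2969/1080 22417/7200 29077/7200 2221/540
  13333/4800 3741/1000 1546/375 66509/14400
  7163/2160 13321/3600 2771/600 3283/720

Answer: 2969/1080 22417/7200 29077/7200 2221/540
13333/4800 3741/1000 1546/375 66509/14400
7163/2160 13321/3600 2771/600 3283/720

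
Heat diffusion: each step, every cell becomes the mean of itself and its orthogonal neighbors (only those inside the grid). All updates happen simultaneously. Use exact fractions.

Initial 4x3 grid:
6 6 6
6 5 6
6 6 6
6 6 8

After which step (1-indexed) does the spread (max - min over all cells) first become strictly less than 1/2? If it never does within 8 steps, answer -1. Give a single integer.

Step 1: max=20/3, min=23/4, spread=11/12
Step 2: max=59/9, min=577/100, spread=707/900
Step 3: max=13663/2160, min=27989/4800, spread=21359/43200
  -> spread < 1/2 first at step 3
Step 4: max=203183/32400, min=252649/43200, spread=10957/25920
Step 5: max=24089309/3888000, min=15250781/2592000, spread=97051/311040
Step 6: max=1437869281/233280000, min=917195179/155520000, spread=4966121/18662400
Step 7: max=85807799579/13996800000, min=55255899761/9331200000, spread=46783199/223948800
Step 8: max=5131671854761/839808000000, min=3324084989299/559872000000, spread=2328709933/13436928000

Answer: 3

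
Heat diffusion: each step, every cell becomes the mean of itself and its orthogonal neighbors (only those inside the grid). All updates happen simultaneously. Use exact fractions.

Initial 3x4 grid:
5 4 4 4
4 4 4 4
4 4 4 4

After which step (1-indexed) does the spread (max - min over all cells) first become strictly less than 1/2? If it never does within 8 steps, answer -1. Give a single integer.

Step 1: max=13/3, min=4, spread=1/3
  -> spread < 1/2 first at step 1
Step 2: max=77/18, min=4, spread=5/18
Step 3: max=905/216, min=4, spread=41/216
Step 4: max=107897/25920, min=4, spread=4217/25920
Step 5: max=6429949/1555200, min=28879/7200, spread=38417/311040
Step 6: max=384448211/93312000, min=578597/144000, spread=1903471/18662400
Step 7: max=22995869089/5598720000, min=17395759/4320000, spread=18038617/223948800
Step 8: max=1376960982851/335923200000, min=1568126759/388800000, spread=883978523/13436928000

Answer: 1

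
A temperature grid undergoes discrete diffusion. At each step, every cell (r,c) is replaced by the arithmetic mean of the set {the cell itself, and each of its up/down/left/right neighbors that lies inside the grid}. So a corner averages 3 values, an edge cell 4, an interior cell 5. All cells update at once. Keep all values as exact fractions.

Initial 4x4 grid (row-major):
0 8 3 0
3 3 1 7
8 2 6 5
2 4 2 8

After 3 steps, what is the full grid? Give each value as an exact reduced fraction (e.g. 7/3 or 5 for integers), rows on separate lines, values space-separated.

After step 1:
  11/3 7/2 3 10/3
  7/2 17/5 4 13/4
  15/4 23/5 16/5 13/2
  14/3 5/2 5 5
After step 2:
  32/9 407/120 83/24 115/36
  859/240 19/5 337/100 205/48
  991/240 349/100 233/50 359/80
  131/36 503/120 157/40 11/2
After step 3:
  7579/2160 2557/720 12073/3600 1573/432
  5423/1440 21157/6000 23471/6000 27581/7200
  26707/7200 973/240 7973/2000 11351/2400
  8611/2160 13721/3600 5483/1200 371/80

Answer: 7579/2160 2557/720 12073/3600 1573/432
5423/1440 21157/6000 23471/6000 27581/7200
26707/7200 973/240 7973/2000 11351/2400
8611/2160 13721/3600 5483/1200 371/80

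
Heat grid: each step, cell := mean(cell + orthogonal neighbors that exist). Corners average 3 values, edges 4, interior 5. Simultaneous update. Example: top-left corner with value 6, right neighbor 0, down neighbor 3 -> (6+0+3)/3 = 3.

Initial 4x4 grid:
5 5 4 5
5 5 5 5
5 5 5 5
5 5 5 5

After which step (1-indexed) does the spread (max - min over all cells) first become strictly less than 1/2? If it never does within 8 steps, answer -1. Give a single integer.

Answer: 1

Derivation:
Step 1: max=5, min=14/3, spread=1/3
  -> spread < 1/2 first at step 1
Step 2: max=5, min=569/120, spread=31/120
Step 3: max=5, min=5189/1080, spread=211/1080
Step 4: max=5, min=523157/108000, spread=16843/108000
Step 5: max=44921/9000, min=4721357/972000, spread=130111/972000
Step 6: max=2692841/540000, min=142157633/29160000, spread=3255781/29160000
Step 7: max=2688893/540000, min=4273646309/874800000, spread=82360351/874800000
Step 8: max=483493559/97200000, min=128468683109/26244000000, spread=2074577821/26244000000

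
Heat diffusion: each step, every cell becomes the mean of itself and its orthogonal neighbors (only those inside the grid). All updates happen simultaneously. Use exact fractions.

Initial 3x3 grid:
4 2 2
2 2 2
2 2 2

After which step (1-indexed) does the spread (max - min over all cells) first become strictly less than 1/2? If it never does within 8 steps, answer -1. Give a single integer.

Answer: 3

Derivation:
Step 1: max=8/3, min=2, spread=2/3
Step 2: max=23/9, min=2, spread=5/9
Step 3: max=257/108, min=2, spread=41/108
  -> spread < 1/2 first at step 3
Step 4: max=15091/6480, min=371/180, spread=347/1296
Step 5: max=884537/388800, min=3757/1800, spread=2921/15552
Step 6: max=52484539/23328000, min=457483/216000, spread=24611/186624
Step 7: max=3118082033/1399680000, min=10376741/4860000, spread=207329/2239488
Step 8: max=185991552451/83980800000, min=557201599/259200000, spread=1746635/26873856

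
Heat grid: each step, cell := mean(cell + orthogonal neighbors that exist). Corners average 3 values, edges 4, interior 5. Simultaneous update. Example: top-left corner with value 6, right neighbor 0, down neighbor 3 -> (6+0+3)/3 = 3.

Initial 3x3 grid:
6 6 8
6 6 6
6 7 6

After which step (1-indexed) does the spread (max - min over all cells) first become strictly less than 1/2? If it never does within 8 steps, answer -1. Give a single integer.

Step 1: max=20/3, min=6, spread=2/3
Step 2: max=59/9, min=92/15, spread=19/45
  -> spread < 1/2 first at step 2
Step 3: max=1739/270, min=11153/1800, spread=1321/5400
Step 4: max=207221/32400, min=806959/129600, spread=877/5184
Step 5: max=1546439/243000, min=48564173/7776000, spread=7375/62208
Step 6: max=740157539/116640000, min=2921787031/466560000, spread=62149/746496
Step 7: max=22158208829/3499200000, min=175629598757/27993600000, spread=523543/8957952
Step 8: max=2655340121201/419904000000, min=10552445031679/1679616000000, spread=4410589/107495424

Answer: 2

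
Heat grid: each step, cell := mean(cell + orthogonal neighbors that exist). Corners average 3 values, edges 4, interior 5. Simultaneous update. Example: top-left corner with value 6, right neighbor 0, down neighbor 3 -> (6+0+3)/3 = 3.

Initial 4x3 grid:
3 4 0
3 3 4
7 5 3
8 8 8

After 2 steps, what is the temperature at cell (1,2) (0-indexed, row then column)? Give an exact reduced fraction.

Answer: 419/120

Derivation:
Step 1: cell (1,2) = 5/2
Step 2: cell (1,2) = 419/120
Full grid after step 2:
  59/18 123/40 23/9
  1013/240 18/5 419/120
  1357/240 27/5 571/120
  62/9 529/80 223/36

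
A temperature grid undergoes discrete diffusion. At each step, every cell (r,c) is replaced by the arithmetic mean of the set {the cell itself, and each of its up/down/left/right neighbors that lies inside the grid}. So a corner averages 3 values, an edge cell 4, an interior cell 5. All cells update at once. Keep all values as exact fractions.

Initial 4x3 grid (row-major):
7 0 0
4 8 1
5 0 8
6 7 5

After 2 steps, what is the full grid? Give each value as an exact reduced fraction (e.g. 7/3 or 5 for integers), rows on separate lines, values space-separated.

Answer: 161/36 207/80 25/9
961/240 111/25 641/240
427/80 399/100 1201/240
19/4 683/120 44/9

Derivation:
After step 1:
  11/3 15/4 1/3
  6 13/5 17/4
  15/4 28/5 7/2
  6 9/2 20/3
After step 2:
  161/36 207/80 25/9
  961/240 111/25 641/240
  427/80 399/100 1201/240
  19/4 683/120 44/9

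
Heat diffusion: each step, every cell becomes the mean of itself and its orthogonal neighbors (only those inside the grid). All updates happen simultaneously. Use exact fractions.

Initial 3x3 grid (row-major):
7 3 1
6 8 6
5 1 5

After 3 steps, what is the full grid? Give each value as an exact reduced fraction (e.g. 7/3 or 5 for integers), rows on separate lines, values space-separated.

After step 1:
  16/3 19/4 10/3
  13/2 24/5 5
  4 19/4 4
After step 2:
  199/36 1093/240 157/36
  619/120 129/25 257/60
  61/12 351/80 55/12
After step 3:
  10973/2160 70571/14400 9503/2160
  37673/7200 7063/1500 16549/3600
  3511/720 23057/4800 3181/720

Answer: 10973/2160 70571/14400 9503/2160
37673/7200 7063/1500 16549/3600
3511/720 23057/4800 3181/720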